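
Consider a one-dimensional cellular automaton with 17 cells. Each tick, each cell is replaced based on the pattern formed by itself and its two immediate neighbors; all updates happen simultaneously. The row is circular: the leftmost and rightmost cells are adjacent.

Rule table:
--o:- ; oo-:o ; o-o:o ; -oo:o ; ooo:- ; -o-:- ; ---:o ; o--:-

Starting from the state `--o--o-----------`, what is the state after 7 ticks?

ooo--oooooo-o-ooo

tick 1: o------oooooooooo
tick 2: o-oooo-o---------
tick 3: -oo--oo--ooooooo-
tick 4: -oo--oo--o-----o-
tick 5: -oo--oo----ooo---
tick 6: -oo--oo-oo-o-o-oo
tick 7: ooo--oooooo-o-ooo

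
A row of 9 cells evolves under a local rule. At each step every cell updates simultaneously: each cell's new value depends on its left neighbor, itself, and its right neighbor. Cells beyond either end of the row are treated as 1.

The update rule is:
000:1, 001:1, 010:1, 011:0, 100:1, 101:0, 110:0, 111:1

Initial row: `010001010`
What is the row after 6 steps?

001111111

011111010
001110010
110101110
100100100
011111111
001111111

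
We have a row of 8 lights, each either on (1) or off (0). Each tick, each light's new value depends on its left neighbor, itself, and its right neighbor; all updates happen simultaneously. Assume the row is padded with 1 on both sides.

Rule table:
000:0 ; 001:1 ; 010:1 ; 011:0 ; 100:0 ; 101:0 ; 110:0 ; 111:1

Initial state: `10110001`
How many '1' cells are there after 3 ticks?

1

00000010
00000110
00001000
count of 1: 1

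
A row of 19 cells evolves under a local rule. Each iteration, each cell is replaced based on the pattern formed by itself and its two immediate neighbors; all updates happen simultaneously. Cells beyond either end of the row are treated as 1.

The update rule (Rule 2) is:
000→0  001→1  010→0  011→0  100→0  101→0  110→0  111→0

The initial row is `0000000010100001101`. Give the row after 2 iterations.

0000000100000010000
0000001000000100001

0000001000000100001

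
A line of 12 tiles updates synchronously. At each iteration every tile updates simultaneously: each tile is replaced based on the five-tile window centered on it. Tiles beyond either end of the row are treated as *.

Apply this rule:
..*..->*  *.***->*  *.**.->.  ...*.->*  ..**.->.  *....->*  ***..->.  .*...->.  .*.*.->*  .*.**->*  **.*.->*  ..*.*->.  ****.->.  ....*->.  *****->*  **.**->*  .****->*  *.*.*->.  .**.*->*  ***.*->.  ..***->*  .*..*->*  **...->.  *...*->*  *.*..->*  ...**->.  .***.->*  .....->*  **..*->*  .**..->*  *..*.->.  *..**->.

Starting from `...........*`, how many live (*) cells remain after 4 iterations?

8

.********..*
*******..*.*
*****..*..**
***..*.**.**
count of *: 8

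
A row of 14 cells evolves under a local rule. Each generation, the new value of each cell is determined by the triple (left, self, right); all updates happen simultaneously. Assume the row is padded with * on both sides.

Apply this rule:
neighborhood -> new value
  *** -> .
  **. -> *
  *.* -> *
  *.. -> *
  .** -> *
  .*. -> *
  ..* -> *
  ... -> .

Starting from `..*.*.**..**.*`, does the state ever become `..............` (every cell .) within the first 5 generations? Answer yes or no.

generation 1: **************
generation 2: ..............
all cells are . at generation 2

yes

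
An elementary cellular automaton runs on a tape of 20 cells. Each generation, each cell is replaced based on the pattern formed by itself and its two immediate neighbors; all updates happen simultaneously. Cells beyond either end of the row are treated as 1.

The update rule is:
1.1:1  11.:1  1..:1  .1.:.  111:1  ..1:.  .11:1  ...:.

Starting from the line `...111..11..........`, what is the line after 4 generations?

1..1111.111.........
11.111111111........
1111111111111.......
11111111111111......

11111111111111......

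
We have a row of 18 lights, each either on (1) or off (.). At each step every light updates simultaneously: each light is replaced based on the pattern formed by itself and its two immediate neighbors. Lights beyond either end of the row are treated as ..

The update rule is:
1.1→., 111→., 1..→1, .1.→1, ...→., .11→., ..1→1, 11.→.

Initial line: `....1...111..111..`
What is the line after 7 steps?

step 1: ...111.1...11...1.
step 2: ..1....11.1..1.111
step 3: .111..1...1111....
step 4: 1...1111.1....1...
step 5: 11.1.....11..111..
step 6: ...11...1..11...1.
step 7: ..1..1.1111..1.111

..1..1.1111..1.111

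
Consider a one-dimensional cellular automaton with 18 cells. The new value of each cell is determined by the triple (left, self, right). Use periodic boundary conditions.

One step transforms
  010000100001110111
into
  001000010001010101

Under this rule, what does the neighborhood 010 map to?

At position 1 the neighborhood is 010; the next row has 0 there.

0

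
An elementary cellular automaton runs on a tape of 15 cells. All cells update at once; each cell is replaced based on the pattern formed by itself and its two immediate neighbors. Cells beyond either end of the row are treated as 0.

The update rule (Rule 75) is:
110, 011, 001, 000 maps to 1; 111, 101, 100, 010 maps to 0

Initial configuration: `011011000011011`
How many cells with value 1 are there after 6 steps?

4

111011011111011
101011010001011
000011000110011
111111011110111
100001010010101
001110000100000
count of 1: 4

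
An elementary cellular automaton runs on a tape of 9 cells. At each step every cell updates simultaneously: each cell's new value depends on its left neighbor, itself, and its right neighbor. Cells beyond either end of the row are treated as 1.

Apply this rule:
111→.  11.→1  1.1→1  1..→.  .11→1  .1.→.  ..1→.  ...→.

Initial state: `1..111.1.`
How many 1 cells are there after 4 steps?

1

1..1.11.1
1...11111
1...1....
1........
count of 1: 1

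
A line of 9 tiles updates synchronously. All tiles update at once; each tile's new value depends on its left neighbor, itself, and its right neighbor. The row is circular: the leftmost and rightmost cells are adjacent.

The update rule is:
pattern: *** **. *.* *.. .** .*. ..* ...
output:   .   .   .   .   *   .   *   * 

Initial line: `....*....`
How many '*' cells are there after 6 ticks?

tick 1: ****..***
tick 2: .....**..
tick 3: ******..*
tick 4: .......**
tick 5: .*******.
tick 6: **.......
count of *: 2

2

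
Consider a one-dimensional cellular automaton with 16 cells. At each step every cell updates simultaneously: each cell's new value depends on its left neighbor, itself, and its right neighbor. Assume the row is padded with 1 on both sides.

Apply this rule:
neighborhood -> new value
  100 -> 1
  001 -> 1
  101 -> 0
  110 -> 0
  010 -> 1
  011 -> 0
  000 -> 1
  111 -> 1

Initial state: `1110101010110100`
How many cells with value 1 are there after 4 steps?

step 1: 1100101010000111
step 2: 1011101011111011
step 3: 0001001001110001
step 4: 1111111110101110
count of 1: 13

13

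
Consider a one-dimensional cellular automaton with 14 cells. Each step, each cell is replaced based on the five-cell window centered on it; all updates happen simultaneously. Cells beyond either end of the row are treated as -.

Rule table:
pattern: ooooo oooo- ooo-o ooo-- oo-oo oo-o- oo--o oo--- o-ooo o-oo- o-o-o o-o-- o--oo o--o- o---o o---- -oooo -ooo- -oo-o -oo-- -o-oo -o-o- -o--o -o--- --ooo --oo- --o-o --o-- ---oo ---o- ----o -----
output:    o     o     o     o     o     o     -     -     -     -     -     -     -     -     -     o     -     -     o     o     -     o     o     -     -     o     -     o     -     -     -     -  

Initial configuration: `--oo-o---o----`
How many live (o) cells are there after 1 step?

step 1: --ooo----o-o--
count of o: 5

5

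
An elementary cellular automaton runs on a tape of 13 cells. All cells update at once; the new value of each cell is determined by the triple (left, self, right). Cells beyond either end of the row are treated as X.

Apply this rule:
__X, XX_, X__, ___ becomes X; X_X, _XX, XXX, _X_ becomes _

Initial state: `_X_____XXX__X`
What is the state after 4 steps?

step 1: __XXXXX__XXX_
step 2: XX____XXX__X_
step 3: _XXXXX__XXX__
step 4: _____XXX__XXX

_____XXX__XXX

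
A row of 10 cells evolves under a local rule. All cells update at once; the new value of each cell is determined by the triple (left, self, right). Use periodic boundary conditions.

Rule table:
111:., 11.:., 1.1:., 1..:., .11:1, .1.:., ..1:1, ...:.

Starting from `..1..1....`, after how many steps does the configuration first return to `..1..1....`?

10

.1..1.....
1..1......
..1......1
.1......1.
1......1..
......1..1
.....1..1.
....1..1..
...1..1...
..1..1....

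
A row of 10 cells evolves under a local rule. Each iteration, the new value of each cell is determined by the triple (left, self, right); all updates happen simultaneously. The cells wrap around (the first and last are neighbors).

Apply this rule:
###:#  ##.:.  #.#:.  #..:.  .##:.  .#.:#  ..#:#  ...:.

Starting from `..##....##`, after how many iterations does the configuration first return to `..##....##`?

10

iteration 1: .#.....#..
iteration 2: ##....##..
iteration 3: .....#...#
iteration 4: ....##..##
iteration 5: ...#...#..
iteration 6: ..##..##..
iteration 7: .#...#....
iteration 8: ##..##....
iteration 9: ...#.....#
iteration 10: ..##....##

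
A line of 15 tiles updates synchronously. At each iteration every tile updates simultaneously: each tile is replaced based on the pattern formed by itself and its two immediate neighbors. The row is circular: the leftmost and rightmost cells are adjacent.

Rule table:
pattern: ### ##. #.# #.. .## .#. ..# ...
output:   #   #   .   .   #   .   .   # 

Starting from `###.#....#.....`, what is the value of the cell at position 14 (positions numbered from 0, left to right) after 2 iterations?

###...##...###.
###.#.##.#.###.
position 14 holds .

.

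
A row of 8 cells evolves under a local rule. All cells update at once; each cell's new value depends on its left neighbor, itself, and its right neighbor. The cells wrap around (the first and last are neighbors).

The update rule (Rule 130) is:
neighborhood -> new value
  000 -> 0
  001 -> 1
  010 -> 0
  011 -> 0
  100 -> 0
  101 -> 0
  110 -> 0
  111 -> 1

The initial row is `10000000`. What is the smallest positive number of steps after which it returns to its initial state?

8

step 1: 00000001
step 2: 00000010
step 3: 00000100
step 4: 00001000
step 5: 00010000
step 6: 00100000
step 7: 01000000
step 8: 10000000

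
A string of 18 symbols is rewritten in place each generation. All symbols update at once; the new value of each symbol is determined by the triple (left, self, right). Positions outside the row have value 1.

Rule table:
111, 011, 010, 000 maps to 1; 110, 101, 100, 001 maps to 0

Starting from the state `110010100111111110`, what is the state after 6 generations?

100010100111111100
001010100111111000
001010100111110010
001010100111100010
001010100111001010
001010100110001010

001010100110001010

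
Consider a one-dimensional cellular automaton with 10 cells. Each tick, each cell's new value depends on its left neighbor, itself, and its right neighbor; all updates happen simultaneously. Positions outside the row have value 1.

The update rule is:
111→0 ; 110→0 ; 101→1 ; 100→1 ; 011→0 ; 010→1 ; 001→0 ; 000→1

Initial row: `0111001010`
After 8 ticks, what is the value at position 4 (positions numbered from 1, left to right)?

1000101111
0110110000
1001001110
0101100001
1110011100
0001000010
1101111011
0010000100
position 4 holds 0

0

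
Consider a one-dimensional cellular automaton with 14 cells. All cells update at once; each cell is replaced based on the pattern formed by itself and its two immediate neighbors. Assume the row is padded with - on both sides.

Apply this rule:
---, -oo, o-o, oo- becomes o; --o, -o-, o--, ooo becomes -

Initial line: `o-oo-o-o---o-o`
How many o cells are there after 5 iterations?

-oooo-o--o--o-
-o--oo--------
----oo-ooooooo
ooo-oooo-----o
o-ooo--o-ooo--
count of o: 8

8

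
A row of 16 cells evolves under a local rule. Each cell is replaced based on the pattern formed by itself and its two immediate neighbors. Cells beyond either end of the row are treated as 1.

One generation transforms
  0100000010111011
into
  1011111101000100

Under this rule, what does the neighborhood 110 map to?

At position 12 the neighborhood is 110; the next row has 0 there.

0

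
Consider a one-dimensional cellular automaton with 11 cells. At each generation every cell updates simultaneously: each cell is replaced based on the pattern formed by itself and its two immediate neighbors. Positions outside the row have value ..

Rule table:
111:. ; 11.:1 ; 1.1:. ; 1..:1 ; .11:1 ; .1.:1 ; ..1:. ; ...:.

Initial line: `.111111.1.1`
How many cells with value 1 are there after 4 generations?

6

.1....1.1.1
.11...1.1.1
.111..1.1.1
.1.11.1.1.1
count of 1: 6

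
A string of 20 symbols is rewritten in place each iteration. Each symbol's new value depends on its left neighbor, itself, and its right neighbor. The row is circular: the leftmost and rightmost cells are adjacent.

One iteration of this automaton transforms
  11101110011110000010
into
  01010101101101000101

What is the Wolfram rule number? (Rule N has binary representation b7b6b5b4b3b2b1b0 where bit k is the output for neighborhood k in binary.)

position 1: 111 → 1  (bit 7 = 1)
position 2: 110 → 0  (bit 6 = 0)
position 3: 101 → 1  (bit 5 = 1)
position 7: 100 → 1  (bit 4 = 1)
position 0: 011 → 0  (bit 3 = 0)
position 18: 010 → 0  (bit 2 = 0)
position 8: 001 → 1  (bit 1 = 1)
position 14: 000 → 0  (bit 0 = 0)
bits b7..b0 = 10110010 = 178

178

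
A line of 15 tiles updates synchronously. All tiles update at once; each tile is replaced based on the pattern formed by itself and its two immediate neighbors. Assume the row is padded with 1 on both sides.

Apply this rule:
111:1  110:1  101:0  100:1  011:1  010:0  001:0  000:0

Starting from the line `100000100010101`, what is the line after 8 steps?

111111111000001

110000010000001
111000001000001
111100000100001
111110000010001
111111000001001
111111100000101
111111110000001
111111111000001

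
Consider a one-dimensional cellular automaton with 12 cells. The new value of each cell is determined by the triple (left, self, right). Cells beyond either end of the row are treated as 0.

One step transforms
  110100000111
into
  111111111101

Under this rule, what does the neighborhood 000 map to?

At position 5 the neighborhood is 000; the next row has 1 there.

1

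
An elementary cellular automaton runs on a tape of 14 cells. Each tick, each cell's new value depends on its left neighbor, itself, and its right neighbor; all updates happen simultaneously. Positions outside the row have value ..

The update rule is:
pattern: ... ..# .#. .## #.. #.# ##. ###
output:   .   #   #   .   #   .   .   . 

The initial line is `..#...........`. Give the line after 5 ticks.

tick 1: .###..........
tick 2: #...#.........
tick 3: ##.###........
tick 4: ......#.......
tick 5: .....###......

.....###......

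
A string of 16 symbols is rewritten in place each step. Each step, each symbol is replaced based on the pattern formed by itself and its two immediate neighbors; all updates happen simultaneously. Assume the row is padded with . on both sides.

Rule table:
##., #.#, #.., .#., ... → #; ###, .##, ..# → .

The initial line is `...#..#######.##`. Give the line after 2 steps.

##.##.......##.#
.##.#######..###

.##.#######..###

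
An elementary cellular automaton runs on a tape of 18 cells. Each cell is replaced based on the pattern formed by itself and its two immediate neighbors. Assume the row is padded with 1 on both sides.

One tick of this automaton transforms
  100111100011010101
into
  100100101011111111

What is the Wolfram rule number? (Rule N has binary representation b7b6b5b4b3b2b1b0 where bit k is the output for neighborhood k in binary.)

position 4: 111 → 0  (bit 7 = 0)
position 0: 110 → 1  (bit 6 = 1)
position 12: 101 → 1  (bit 5 = 1)
position 1: 100 → 0  (bit 4 = 0)
position 3: 011 → 1  (bit 3 = 1)
position 13: 010 → 1  (bit 2 = 1)
position 2: 001 → 0  (bit 1 = 0)
position 8: 000 → 1  (bit 0 = 1)
bits b7..b0 = 01101101 = 109

109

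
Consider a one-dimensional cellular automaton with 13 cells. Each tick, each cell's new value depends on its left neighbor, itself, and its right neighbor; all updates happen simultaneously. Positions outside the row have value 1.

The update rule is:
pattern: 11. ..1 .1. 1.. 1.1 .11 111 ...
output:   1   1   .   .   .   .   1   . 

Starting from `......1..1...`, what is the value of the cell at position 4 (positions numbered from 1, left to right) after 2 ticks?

.

.....1..1...1
....1..1...1.
position 4 holds .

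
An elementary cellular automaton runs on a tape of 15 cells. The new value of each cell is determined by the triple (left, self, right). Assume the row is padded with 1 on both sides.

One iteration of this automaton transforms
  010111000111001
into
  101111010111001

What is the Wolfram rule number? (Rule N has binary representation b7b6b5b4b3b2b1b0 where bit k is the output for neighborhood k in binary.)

position 4: 111 → 1  (bit 7 = 1)
position 5: 110 → 1  (bit 6 = 1)
position 0: 101 → 1  (bit 5 = 1)
position 6: 100 → 0  (bit 4 = 0)
position 3: 011 → 1  (bit 3 = 1)
position 1: 010 → 0  (bit 2 = 0)
position 8: 001 → 0  (bit 1 = 0)
position 7: 000 → 1  (bit 0 = 1)
bits b7..b0 = 11101001 = 233

233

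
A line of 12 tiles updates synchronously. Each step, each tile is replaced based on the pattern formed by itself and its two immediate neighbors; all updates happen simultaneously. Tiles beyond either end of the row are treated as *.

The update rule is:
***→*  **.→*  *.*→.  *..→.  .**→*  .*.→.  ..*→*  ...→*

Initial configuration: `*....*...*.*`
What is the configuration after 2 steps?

step 1: *.***..**..*
step 2: *.***.***.**

*.***.***.**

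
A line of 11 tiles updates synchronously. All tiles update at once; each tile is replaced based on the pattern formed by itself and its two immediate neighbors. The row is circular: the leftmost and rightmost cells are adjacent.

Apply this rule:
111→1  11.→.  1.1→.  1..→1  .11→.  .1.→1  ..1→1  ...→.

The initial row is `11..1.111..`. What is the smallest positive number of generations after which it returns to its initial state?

31

..111..1.11
11.1.111...
...1..1.1.1
1.11111.1.1
...111..1..
..1.1.1111.
.11.1..11.1
....111...1
1..1.1.1.11
.111.1.1..1
..1..1.1111
111111..11.
.1111.11...
1.11....1..
1...1..1111
.1.1111.111
.1..11...1.
1111..1.111
111.111..11
11...1.11.1
1.1.11.....
1.1...1...1
..11.111.1.
.1....1..11
.11..1111..
1..11.11.1.
111......1.
.1.1....11.
11.11..1..1
1....11111.
11..1.111..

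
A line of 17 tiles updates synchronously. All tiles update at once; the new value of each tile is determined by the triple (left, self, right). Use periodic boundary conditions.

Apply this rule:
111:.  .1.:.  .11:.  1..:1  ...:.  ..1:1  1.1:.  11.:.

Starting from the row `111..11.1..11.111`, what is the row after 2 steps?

...11....11......
..1..1..1..1.....

..1..1..1..1.....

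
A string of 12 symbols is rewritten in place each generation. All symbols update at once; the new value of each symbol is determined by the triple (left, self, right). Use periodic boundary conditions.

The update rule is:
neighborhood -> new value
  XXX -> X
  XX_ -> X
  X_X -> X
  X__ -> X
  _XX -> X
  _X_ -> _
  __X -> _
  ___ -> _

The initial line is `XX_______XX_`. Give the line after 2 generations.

XXXX_____XXX

XXX______XXX
XXXX_____XXX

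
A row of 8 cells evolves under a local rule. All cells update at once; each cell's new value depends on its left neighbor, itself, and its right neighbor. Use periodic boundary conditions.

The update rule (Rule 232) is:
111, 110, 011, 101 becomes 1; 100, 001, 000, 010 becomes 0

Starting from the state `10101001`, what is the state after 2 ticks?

tick 1: 11010001
tick 2: 11100001

11100001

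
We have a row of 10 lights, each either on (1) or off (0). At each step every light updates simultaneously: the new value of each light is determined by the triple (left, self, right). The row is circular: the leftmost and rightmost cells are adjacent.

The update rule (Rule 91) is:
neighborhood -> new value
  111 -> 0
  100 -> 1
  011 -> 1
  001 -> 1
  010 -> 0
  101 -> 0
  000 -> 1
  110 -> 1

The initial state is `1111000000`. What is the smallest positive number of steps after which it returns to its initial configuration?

2

1001111111
1111000000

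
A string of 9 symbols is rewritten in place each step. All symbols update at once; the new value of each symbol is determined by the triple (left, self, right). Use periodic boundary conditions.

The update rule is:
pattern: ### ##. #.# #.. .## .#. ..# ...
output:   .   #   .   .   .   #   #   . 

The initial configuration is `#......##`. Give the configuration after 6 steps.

#.#.#.#.#

step 1: #.....#..
step 2: #....##.#
step 3: #...#.#..
step 4: #..##.#.#
step 5: #.#.#.#..
step 6: #.#.#.#.#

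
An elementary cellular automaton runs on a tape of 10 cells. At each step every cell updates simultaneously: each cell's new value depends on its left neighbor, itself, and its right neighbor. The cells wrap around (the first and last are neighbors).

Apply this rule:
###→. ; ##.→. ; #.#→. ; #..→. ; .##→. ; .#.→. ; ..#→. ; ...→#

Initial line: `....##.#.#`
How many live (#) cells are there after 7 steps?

2

.##.......
....######
.##.......  (repeats step 1; period 2)
step 7: .##.......
count of #: 2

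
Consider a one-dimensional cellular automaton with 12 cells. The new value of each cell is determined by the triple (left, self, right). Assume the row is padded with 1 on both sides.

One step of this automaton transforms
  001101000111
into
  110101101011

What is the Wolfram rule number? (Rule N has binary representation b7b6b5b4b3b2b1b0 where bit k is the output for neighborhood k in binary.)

214

position 10: 111 → 1  (bit 7 = 1)
position 3: 110 → 1  (bit 6 = 1)
position 4: 101 → 0  (bit 5 = 0)
position 0: 100 → 1  (bit 4 = 1)
position 2: 011 → 0  (bit 3 = 0)
position 5: 010 → 1  (bit 2 = 1)
position 1: 001 → 1  (bit 1 = 1)
position 7: 000 → 0  (bit 0 = 0)
bits b7..b0 = 11010110 = 214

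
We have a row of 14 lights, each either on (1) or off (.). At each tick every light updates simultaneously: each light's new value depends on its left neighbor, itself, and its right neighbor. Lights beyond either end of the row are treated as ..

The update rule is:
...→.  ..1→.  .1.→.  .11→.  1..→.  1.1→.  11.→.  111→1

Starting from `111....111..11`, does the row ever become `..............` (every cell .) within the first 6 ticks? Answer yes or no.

.1......1.....
..............
all cells are . at tick 2

yes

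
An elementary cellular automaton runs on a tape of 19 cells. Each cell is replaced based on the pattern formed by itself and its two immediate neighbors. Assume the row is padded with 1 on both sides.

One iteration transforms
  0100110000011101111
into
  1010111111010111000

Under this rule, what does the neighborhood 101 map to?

1

At position 0 the neighborhood is 101; the next row has 1 there.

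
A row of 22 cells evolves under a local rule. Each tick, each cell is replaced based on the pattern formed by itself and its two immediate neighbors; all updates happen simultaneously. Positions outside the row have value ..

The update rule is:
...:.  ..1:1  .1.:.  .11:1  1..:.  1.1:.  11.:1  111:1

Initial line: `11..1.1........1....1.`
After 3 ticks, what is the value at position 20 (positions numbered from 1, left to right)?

.

11.1..........1....1..
11...........1....1...
11..........1....1....
position 20 holds .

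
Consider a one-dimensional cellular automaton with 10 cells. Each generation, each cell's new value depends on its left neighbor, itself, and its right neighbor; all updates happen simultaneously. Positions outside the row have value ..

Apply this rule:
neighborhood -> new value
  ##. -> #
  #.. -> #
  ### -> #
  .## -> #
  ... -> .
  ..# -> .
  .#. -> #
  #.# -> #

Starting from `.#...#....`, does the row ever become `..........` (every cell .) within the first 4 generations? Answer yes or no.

.##..##...
.###.###..
.########.
.#########
generation 4 is .#########, still not uniform .

no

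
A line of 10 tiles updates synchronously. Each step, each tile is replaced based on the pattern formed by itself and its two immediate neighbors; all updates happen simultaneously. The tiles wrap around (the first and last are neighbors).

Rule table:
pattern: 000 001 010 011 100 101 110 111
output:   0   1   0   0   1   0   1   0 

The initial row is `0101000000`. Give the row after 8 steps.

step 1: 1000100000
step 2: 0101010001
step 3: 0000001010
step 4: 0000010001
step 5: 1000101010
step 6: 0101000000  (repeats step 0; period 6)
step 8: 0101010001

0101010001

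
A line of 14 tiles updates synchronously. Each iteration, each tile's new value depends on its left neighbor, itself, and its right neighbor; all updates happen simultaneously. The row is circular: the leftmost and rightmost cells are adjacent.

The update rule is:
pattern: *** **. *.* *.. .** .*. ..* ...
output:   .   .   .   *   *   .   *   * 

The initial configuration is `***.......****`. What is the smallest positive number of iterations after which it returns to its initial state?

28

iteration 1: ...********...
iteration 2: ****.......***
iteration 3: ....********..
iteration 4: *****.......**
iteration 5: .....********.
iteration 6: ******.......*
iteration 7: ......********
iteration 8: *******.......
iteration 9: *......*******
iteration 10: .*******......
iteration 11: **......******
iteration 12: ..*******.....
iteration 13: ***......*****
iteration 14: ...*******....
iteration 15: ****......****
iteration 16: ....*******...
iteration 17: *****......***
iteration 18: .....*******..
iteration 19: ******......**
iteration 20: ......*******.
iteration 21: *******......*
iteration 22: .......*******
iteration 23: ********......
iteration 24: *.......******
iteration 25: .********.....
iteration 26: **.......*****
iteration 27: ..********....
iteration 28: ***.......****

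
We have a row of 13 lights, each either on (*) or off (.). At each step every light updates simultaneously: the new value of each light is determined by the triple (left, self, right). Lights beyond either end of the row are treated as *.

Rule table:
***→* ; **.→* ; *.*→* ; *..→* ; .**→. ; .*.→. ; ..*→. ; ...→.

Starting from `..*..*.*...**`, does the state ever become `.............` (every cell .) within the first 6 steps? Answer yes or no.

no

step 1: *..*..*.*...*
step 2: **..*..*.*...
step 3: ***..*..*.*..
step 4: ****..*..*.*.
step 5: *****..*..*.*
step 6: ******..*..*.
step 6 is ******..*..*., still not uniform .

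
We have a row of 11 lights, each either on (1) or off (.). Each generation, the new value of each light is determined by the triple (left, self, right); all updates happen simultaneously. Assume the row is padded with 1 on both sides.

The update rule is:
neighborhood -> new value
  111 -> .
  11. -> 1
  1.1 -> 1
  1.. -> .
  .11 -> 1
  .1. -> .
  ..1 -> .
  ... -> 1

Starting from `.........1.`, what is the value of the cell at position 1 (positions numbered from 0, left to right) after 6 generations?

.

.1111111..1
11.....1..1
.1.111....1
1.11.1.11.1
11111.11111
....111....
position 1 holds .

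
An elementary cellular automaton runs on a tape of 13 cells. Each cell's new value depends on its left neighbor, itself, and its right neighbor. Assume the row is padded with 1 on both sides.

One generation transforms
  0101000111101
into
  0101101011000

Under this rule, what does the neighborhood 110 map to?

At position 10 the neighborhood is 110; the next row has 0 there.

0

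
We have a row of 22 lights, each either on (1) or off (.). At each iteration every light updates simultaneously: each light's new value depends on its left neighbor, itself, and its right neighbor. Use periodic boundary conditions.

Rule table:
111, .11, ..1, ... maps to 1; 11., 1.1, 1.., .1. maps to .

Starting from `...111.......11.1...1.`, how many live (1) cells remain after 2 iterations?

11111..1111111....11..
1111..1111111..1111..1
count of 1: 16

16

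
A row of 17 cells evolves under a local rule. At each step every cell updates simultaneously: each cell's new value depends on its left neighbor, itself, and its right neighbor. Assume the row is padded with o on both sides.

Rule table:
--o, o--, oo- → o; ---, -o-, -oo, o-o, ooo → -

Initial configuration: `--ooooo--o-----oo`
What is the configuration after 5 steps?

oo----ooo-o---o--
-oo--o--o--o-o-oo
--ooo-oo-oo------
oo--o--o--oo----o
-ooo-oo-oo-oo--o-

-ooo-oo-oo-oo--o-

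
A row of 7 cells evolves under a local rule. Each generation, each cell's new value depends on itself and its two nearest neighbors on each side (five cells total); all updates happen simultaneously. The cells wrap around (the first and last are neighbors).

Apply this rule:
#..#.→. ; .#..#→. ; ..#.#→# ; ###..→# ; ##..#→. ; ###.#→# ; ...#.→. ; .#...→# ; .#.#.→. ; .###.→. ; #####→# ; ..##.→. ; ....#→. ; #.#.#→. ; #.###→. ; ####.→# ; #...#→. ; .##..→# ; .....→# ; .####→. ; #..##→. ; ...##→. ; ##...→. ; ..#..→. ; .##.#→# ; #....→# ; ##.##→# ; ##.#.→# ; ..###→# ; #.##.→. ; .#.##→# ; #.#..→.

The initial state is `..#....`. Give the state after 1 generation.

...####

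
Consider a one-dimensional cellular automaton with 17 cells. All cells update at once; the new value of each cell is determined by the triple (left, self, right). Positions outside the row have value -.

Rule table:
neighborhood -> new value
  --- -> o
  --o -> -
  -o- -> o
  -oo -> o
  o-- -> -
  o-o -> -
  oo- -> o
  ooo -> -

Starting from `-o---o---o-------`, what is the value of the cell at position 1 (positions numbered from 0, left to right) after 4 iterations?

o

-o-o-o-o-o-oooooo
-o-o-o-o-o-o----o
-o-o-o-o-o-o-oo-o
-o-o-o-o-o-o-oo-o
position 1 holds o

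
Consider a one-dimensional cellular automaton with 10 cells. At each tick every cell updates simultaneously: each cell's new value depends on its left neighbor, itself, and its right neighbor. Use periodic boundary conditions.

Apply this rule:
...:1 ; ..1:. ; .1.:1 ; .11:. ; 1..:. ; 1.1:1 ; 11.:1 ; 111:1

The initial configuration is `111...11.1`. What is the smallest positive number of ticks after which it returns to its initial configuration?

111.1..11.
.1111...11
1.111.1..1
11.1111...
.11.111.1.
..11.1111.
1..11.111.
1...11.111
1.1..11.11
111...11.1

10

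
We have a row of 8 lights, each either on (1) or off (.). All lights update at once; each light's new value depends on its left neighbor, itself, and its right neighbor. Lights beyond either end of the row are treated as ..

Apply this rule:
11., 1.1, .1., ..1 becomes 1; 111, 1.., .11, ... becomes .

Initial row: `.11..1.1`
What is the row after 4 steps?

step 1: 1.1.1111
step 2: 1111...1
step 3: ...1..11
step 4: ..11.1.1

..11.1.1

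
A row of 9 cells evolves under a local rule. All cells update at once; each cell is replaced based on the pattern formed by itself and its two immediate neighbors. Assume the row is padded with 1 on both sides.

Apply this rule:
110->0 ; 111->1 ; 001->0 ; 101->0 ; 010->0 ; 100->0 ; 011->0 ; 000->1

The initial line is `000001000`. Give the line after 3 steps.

000000010

step 1: 011100010
step 2: 001001000
step 3: 000000010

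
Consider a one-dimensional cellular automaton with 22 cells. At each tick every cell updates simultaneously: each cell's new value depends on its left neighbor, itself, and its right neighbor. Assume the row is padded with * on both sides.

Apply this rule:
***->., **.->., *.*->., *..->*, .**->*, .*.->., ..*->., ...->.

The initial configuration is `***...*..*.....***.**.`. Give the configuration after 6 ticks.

...*...*..*....*...*..
*...*...*..*....*...*.
.*...*...*..*....*....
..*...*...*..*....*...
*..*...*...*..*....*..
.*..*...*...*..*....*.

.*..*...*...*..*....*.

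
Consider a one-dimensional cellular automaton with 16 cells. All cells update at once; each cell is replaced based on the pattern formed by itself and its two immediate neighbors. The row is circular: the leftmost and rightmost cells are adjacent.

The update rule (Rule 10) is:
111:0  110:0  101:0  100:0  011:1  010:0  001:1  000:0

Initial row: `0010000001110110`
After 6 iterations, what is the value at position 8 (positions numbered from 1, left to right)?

0

0100000011000100
1000000110001000
0000001100010001
0000011000100010
0000110001000100
0001100010001000
position 8 holds 0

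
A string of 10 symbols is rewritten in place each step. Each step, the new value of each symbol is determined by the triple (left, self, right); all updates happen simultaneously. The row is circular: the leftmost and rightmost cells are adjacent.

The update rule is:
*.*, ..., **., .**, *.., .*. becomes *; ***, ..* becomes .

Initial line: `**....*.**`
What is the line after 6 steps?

*****.*...

.****.***.
.*..***.**
***.*.****
..*****...
*.*...****
*****.*...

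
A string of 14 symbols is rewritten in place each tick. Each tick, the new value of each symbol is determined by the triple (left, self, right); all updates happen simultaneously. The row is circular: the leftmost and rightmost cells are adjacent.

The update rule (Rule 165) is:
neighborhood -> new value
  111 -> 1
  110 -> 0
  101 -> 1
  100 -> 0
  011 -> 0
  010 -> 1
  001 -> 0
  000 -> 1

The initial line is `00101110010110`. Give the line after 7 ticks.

01111001000010

10110100011000
11001101000010
00000011011011
01111000100100
00110010100101
00000011100111
01111001000010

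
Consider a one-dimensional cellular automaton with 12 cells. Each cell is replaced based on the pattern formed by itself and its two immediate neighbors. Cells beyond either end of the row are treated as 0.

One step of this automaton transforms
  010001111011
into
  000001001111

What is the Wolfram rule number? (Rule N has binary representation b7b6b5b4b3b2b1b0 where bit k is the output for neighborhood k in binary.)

104

position 6: 111 → 0  (bit 7 = 0)
position 8: 110 → 1  (bit 6 = 1)
position 9: 101 → 1  (bit 5 = 1)
position 2: 100 → 0  (bit 4 = 0)
position 5: 011 → 1  (bit 3 = 1)
position 1: 010 → 0  (bit 2 = 0)
position 0: 001 → 0  (bit 1 = 0)
position 3: 000 → 0  (bit 0 = 0)
bits b7..b0 = 01101000 = 104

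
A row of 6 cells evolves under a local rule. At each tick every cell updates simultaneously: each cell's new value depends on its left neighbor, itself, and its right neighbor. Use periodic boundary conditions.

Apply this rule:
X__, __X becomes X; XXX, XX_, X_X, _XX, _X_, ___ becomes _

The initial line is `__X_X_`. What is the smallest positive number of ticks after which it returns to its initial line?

_X___X
__X_X_

2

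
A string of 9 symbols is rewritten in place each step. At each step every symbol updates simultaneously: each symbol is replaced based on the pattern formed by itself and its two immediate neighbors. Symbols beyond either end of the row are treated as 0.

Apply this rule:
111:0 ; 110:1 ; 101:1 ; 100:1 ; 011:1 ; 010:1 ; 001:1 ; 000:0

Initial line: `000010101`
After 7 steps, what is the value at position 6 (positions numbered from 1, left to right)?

000111111
001100001
011110011
110011111
111110001
100011011
110111111
position 6 holds 1

1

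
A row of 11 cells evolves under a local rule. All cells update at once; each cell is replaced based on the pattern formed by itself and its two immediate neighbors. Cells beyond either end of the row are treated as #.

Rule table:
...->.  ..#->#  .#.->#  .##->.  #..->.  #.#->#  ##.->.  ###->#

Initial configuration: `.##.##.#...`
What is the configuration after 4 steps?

##.#...#.##

step 1: #..#..##..#
step 2: ..##.#...#.
step 3: .#..##..###
step 4: ##.#...#.##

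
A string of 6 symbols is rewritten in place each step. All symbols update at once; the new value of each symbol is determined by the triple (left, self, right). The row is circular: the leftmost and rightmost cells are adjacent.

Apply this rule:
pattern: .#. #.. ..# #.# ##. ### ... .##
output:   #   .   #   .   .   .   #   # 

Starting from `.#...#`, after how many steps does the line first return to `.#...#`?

6

.#.###
.#.#..
##.#.#
...#.#
.###.#
.#...#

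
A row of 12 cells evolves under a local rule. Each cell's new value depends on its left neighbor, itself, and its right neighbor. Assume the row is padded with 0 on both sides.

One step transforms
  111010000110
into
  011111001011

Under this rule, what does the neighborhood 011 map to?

At position 0 the neighborhood is 011; the next row has 0 there.

0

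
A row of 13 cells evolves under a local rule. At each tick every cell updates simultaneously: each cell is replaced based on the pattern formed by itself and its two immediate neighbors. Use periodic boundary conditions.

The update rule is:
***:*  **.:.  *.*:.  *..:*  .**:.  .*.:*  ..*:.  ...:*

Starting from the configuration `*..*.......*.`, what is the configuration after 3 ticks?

**.*******.*.
....*****..*.
***..***.*.**

***..***.*.**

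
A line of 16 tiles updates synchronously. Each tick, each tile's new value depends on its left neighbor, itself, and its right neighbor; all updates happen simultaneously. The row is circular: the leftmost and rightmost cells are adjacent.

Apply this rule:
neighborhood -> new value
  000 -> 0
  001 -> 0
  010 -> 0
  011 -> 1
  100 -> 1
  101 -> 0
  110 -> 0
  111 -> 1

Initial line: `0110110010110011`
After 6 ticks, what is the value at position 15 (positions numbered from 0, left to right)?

0

0100101000101010
0010000100000001
1001000010000000
0100100001000000
0010010000100000
0001001000010000
position 15 holds 0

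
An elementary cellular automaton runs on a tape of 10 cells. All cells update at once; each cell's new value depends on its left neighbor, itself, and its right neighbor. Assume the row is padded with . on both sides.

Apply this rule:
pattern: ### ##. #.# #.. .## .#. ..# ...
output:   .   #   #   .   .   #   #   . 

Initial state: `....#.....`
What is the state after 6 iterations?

#.#.#.....

...##.....
..#.#.....
.####.....
#...#.....
#..##.....
#.#.#.....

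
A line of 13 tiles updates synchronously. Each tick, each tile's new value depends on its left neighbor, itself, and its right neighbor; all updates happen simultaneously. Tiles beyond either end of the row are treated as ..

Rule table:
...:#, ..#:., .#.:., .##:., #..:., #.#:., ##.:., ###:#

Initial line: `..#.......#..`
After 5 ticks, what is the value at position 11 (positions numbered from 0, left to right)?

.

#...#####...#
..#..###..#..
#.....#.....#
..###...###..
#..#..#..#..#
position 11 holds .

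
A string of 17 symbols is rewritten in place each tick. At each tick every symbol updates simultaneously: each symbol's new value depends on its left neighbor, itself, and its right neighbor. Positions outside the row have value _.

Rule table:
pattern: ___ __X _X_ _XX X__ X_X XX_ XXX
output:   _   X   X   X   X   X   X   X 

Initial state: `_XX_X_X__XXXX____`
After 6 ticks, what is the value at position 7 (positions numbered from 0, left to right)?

X

tick 1: XXXXXXXXXXXXXX___
tick 2: XXXXXXXXXXXXXXX__
tick 3: XXXXXXXXXXXXXXXX_
tick 4: XXXXXXXXXXXXXXXXX
tick 5: XXXXXXXXXXXXXXXXX  (fixed point — unchanged through tick 6)
position 7 holds X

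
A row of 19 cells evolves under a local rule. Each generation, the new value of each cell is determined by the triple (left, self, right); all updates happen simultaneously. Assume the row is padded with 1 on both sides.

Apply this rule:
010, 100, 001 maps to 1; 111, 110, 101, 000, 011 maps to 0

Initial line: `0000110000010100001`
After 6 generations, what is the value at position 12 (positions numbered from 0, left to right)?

1

generation 1: 1001001000110110010
generation 2: 0111111101000001110
generation 3: 0000000001100010000
generation 4: 1000000010010111001
generation 5: 0100000111110000110
generation 6: 0110001000001001000
position 12 holds 1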